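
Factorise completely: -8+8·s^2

Factor out 8, leaving s^2-1, which is a difference of two squares.

8·(s+1)·(s-1)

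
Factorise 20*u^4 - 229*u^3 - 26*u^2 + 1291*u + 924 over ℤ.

(4*u + 7)*(5*u + 4)*(u - 11)*(u - 3)

Testing divisors of the constant over divisors of the leading coefficient, u = -4/5 is a root, so (5*u + 4) is a factor; dividing leaves 4*u^3 - 49*u^2 + 34*u + 231.
Next, u = -7/4 is a root, so (4*u + 7) divides it; the quotient is u^2 - 14*u + 33.
The remaining quadratic factors as (u - 11)(u - 3).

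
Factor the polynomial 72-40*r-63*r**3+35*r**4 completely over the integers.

(5*r-9)*(7*r**3-8)

Group as (35*r**4-40*r) + (-63*r**3+72) = 5*r*(7*r**3-8) - 9*(7*r**3-8).
Both groups share the factor (7*r**3-8).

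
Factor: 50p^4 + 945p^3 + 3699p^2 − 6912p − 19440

(2p + 15)(5p + 9)(5p − 12)(p + 12)

Trying the rational-root candidates, p = −9/5 is a root, so (5p + 9) divides it; the quotient is 10p^3 + 171p^2 + 432p − 2160.
Next, p = 12/5 is a root, so (5p − 12) divides it; the quotient is 2p^2 + 39p + 180.
The remaining quadratic factors as (2p + 15)(p + 12).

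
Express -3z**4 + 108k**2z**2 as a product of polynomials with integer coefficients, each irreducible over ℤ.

Pull out the common factor 3z**2; 36k**2 - z**2 is a difference of squares.

3z**2(6k + z)(6k - z)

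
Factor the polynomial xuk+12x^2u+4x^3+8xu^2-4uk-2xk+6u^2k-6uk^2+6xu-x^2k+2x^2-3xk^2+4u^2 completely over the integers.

Group: x(4x^2+4xu-xk+2x+3uk+2u-3k^2-2k) + 2u(4x^2+4xu-xk+2x+3uk+2u-3k^2-2k); both groups contain (4x^2+4xu-xk+2x+3uk+2u-3k^2-2k), so (x+2u) is a factor with cofactor 4x^2+4xu-xk+2x+3uk+2u-3k^2-2k.
The cofactor groups again: 4x^2+4xu-xk+2x+3uk+2u-3k^2-2k = 4x(x+u-k) + (3k+2)(x+u-k); both groups contain (x+u-k), giving (4x+3k+2)(x+u-k).

(x+u-k)(x+2u)(4x+3k+2)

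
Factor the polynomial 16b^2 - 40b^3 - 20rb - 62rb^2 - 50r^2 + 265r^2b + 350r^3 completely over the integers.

(5r - 2b)(5r + 4b)(14r + 5b - 2)

Group: 14r(25r^2 + 10rb - 8b^2) + (5b - 2)(25r^2 + 10rb - 8b^2); both groups contain (25r^2 + 10rb - 8b^2), so (14r + 5b - 2) is a factor with cofactor 25r^2 + 10rb - 8b^2.
The cofactor groups again: 25r^2 + 10rb - 8b^2 = 5r(5r - 2b) + 4b(5r - 2b); both groups contain (5r - 2b), giving (5r + 4b)(5r - 2b).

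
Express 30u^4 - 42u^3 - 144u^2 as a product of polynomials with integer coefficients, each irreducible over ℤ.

6u^2(5u + 8)(u - 3)

Pull out the common factor 6u^2, then factor the remaining trinomial.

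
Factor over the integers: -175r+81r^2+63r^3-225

Trying the rational-root candidates, r = 5/3 is a root, so (3r-5) divides it; the quotient is 21r^2+62r+45.
The remaining quadratic factors as (7r+9)(3r+5).

(3r+5)(3r-5)(7r+9)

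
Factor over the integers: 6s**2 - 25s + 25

Need a pair with product 6·25 = 150 and sum -25: that's -15 and -10.
Split the middle term: 6s**2 - 15s - 10s + 25 = 3s(2s - 5) - 5(2s - 5).

(2s - 5)(3s - 5)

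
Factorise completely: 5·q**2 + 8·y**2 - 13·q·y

Group: q·(5·q - 8·y) - y·(5·q - 8·y); both groups contain (5·q - 8·y).

(5·q - 8·y)·(q - y)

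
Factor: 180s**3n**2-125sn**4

5n**2s(6s-5n)(6s+5n)

Pull out the common factor 5sn**2; 36s**2-25n**2 is a difference of squares.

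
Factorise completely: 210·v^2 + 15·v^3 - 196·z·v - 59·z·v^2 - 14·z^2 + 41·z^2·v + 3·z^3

(3·z - v - 14)·(z - v)·(z + 15·v)

Group: z·(3·z^2 + 44·z·v - 14·z - 15·v^2 - 210·v) - v·(3·z^2 + 44·z·v - 14·z - 15·v^2 - 210·v); both groups contain (3·z^2 + 44·z·v - 14·z - 15·v^2 - 210·v), so (z - v) is a factor with cofactor 3·z^2 + 44·z·v - 14·z - 15·v^2 - 210·v.
The cofactor groups again: 3·z^2 + 44·z·v - 14·z - 15·v^2 - 210·v = z·(3·z - v - 14) + 15·v·(3·z - v - 14); both groups contain (3·z - v - 14), giving (z + 15·v)·(3·z - v - 14).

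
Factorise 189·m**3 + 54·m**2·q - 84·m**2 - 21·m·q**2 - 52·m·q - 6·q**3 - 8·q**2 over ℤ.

Group: 3·m·(63·m**2 - 3·m·q - 28·m - 6·q**2 - 8·q) + q·(63·m**2 - 3·m·q - 28·m - 6·q**2 - 8·q); both groups contain (63·m**2 - 3·m·q - 28·m - 6·q**2 - 8·q), so (3·m + q) is a factor with cofactor 63·m**2 - 3·m·q - 28·m - 6·q**2 - 8·q.
The cofactor groups again: 63·m**2 - 3·m·q - 28·m - 6·q**2 - 8·q = 7·m·(9·m - 3·q - 4) + 2·q·(9·m - 3·q - 4); both groups contain (9·m - 3·q - 4), giving (7·m + 2·q)·(9·m - 3·q - 4).

(3·m + q)·(7·m + 2·q)·(9·m - 3·q - 4)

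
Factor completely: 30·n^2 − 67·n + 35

(5·n − 7)·(6·n − 5)

Need a pair with product 30·35 = 1050 and sum −67: that's −42 and −25.
Split the middle term: 30·n^2 − 42·n − 25·n + 35 = 6·n·(5·n − 7) − 5·(5·n − 7).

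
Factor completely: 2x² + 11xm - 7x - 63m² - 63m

Group: 2x(x + 9m) + (-7m - 7)(x + 9m); both groups contain (x + 9m).

(2x - 7m - 7)(x + 9m)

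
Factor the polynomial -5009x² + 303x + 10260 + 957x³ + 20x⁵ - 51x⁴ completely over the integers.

(4x + 5)(5x - 9)(x - 4)(x² + 2x + 57)

Trying the rational-root candidates, x = 4 is a root, so (x - 4) divides it; the quotient is 20x⁴ + 29x³ + 1073x² - 717x - 2565.
Continuing, x = -5/4 is a root, so (4x + 5) is a factor; dividing leaves 5x³ + x² + 267x - 513.
Continuing, x = 9/5 is a root, so (5x - 9) is a factor; dividing leaves x² + 2x + 57.
The quadratic x² + 2x + 57 has discriminant -224 < 0 and is irreducible over ℤ.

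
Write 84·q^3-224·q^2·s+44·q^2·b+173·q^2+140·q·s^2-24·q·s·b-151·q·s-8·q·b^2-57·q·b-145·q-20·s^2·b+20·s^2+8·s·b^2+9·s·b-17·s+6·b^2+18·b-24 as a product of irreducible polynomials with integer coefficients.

(7·q-b+1)·(3·q-5·s+2·b+8)·(4·q-4·s-3)

Group: 7·q·(12·q^2-32·q·s+8·q·b+23·q+20·s^2-8·s·b-17·s-6·b-24) + (-b+1)·(12·q^2-32·q·s+8·q·b+23·q+20·s^2-8·s·b-17·s-6·b-24); both groups contain (12·q^2-32·q·s+8·q·b+23·q+20·s^2-8·s·b-17·s-6·b-24), so (7·q-b+1) is a factor with cofactor 12·q^2-32·q·s+8·q·b+23·q+20·s^2-8·s·b-17·s-6·b-24.
The cofactor groups again: 12·q^2-32·q·s+8·q·b+23·q+20·s^2-8·s·b-17·s-6·b-24 = 3·q·(4·q-4·s-3) + (-5·s+2·b+8)·(4·q-4·s-3); both groups contain (4·q-4·s-3), giving (3·q-5·s+2·b+8)·(4·q-4·s-3).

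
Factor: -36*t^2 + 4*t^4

Every term has a factor of 4*t^2; factoring it out leaves t^2 - 9.
Recognize a difference of squares with the parts t and 3.

4*t^2*(t + 3)*(t - 3)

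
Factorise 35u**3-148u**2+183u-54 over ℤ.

Trying the rational-root candidates, u = 2 is a root, giving the factor (u-2) and quotient 35u**2-78u+27.
The remaining quadratic factors as (5u-9)(7u-3).

(5u-9)(7u-3)(u-2)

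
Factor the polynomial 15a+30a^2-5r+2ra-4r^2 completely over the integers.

Group: -4r(r-3a) + (-10a-5)(r-3a); both groups contain (r-3a).

-(r-3a)(4r+10a+5)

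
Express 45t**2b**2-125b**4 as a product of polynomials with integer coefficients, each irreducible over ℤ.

Factor out 5b**2, leaving 9t**2-25b**2, which is a difference of two squares.

5b**2(3t-5b)(3t+5b)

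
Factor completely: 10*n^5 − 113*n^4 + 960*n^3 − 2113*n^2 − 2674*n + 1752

(2*n − 1)*(5*n + 6)*(n − 4)*(n^2 − 8*n + 73)

Among the possible rational roots, n = 4 is a root, so (n − 4) is a factor; dividing leaves 10*n^4 − 73*n^3 + 668*n^2 + 559*n − 438.
Then n = −6/5 is a root, so (5*n + 6) is a factor; dividing leaves 2*n^3 − 17*n^2 + 154*n − 73.
Continuing, n = 1/2 is a root, so (2*n − 1) is a factor; dividing leaves n^2 − 8*n + 73.
The quadratic n^2 − 8*n + 73 has discriminant −228 < 0 and is irreducible over ℤ.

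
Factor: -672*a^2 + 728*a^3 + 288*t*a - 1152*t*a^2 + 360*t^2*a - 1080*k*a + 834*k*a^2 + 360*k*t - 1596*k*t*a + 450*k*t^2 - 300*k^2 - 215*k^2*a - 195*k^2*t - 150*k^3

-(6*k + 15*t - 13*a + 12)*(5*k - 6*t + 14*a)*(5*k + 4*a)

Group: 5*k*(-30*k^2 - 75*k*t + 41*k*a - 60*k - 60*t*a + 52*a^2 - 48*a) + (-6*t + 14*a)*(-30*k^2 - 75*k*t + 41*k*a - 60*k - 60*t*a + 52*a^2 - 48*a); both groups contain (-30*k^2 - 75*k*t + 41*k*a - 60*k - 60*t*a + 52*a^2 - 48*a), so (5*k - 6*t + 14*a) is a factor with cofactor -30*k^2 - 75*k*t + 41*k*a - 60*k - 60*t*a + 52*a^2 - 48*a.
The cofactor groups again: -30*k^2 - 75*k*t + 41*k*a - 60*k - 60*t*a + 52*a^2 - 48*a = -5*k*(6*k + 15*t - 13*a + 12) - 4*a*(6*k + 15*t - 13*a + 12); both groups contain (6*k + 15*t - 13*a + 12), giving -(5*k + 4*a)*(6*k + 15*t - 13*a + 12).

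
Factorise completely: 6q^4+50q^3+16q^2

Pull out the common factor 2q^2, then factor the remaining trinomial.

2q^2(3q+1)(q+8)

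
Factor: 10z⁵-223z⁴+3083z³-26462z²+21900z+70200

Among the possible rational roots, z = 5/2 is a root, giving the factor (2z-5) and quotient 5z⁴-99z³+1294z²-9996z-14040.
Next, z = -6/5 is a root, so (5z+6) is a factor; dividing leaves z³-21z²+284z-2340.
Then z = 13 is a root, giving the factor (z-13) and quotient z²-8z+180.
The quadratic z²-8z+180 has discriminant -656 < 0 and is irreducible over ℤ.

(2z-5)(5z+6)(z-13)(z²-8z+180)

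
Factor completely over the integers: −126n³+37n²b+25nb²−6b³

−(9n−2b)(2n−b)(7n+3b)

Group: 9n(−14n²+nb+3b²) − 2b(−14n²+nb+3b²); both groups contain (−14n²+nb+3b²), so (9n−2b) is a factor with cofactor −14n²+nb+3b².
The cofactor groups again: −14n²+nb+3b² = −2n(7n+3b) + b(7n+3b); both groups contain (7n+3b), giving −(2n−b)(7n+3b).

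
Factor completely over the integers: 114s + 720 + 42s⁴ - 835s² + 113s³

(6s + 5)(7s - 8)(s + 6)(s - 3)

Testing divisors of the constant over divisors of the leading coefficient, s = -6 is a root, so (s + 6) is a factor; dividing leaves 42s³ - 139s² - s + 120.
Continuing, s = 8/7 is a root, giving the factor (7s - 8) and quotient 6s² - 13s - 15.
The remaining quadratic factors as (6s + 5)(s - 3).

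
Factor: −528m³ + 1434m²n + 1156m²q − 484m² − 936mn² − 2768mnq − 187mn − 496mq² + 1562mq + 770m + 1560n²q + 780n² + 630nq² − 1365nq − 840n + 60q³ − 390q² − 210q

Group: 8m(−66m² + 72mn + 128mq + 55m − 120nq − 60n − 30q² − 15q) + (−13n − 2q + 14)(−66m² + 72mn + 128mq + 55m − 120nq − 60n − 30q² − 15q); both groups contain (−66m² + 72mn + 128mq + 55m − 120nq − 60n − 30q² − 15q), so (8m − 13n − 2q + 14) is a factor with cofactor −66m² + 72mn + 128mq + 55m − 120nq − 60n − 30q² − 15q.
The cofactor groups again: −66m² + 72mn + 128mq + 55m − 120nq − 60n − 30q² − 15q = −6m(11m − 12n − 3q) + (10q + 5)(11m − 12n − 3q); both groups contain (11m − 12n − 3q), giving −(6m − 10q − 5)(11m − 12n − 3q).

−(11m − 12n − 3q)(6m − 10q − 5)(8m − 13n − 2q + 14)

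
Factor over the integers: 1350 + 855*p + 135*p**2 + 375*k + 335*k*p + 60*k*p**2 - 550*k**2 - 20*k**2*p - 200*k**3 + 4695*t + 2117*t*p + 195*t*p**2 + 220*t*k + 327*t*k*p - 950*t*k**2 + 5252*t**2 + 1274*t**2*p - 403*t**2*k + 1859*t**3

Group: 13*t*(143*t**2 - 86*t*k + 65*t*p + 294*t - 40*k**2 + 20*k*p - 30*k + 45*p + 135) + (5*k + 3*p + 10)*(143*t**2 - 86*t*k + 65*t*p + 294*t - 40*k**2 + 20*k*p - 30*k + 45*p + 135); both groups contain (143*t**2 - 86*t*k + 65*t*p + 294*t - 40*k**2 + 20*k*p - 30*k + 45*p + 135), so (13*t + 5*k + 3*p + 10) is a factor with cofactor 143*t**2 - 86*t*k + 65*t*p + 294*t - 40*k**2 + 20*k*p - 30*k + 45*p + 135.
The cofactor groups again: 143*t**2 - 86*t*k + 65*t*p + 294*t - 40*k**2 + 20*k*p - 30*k + 45*p + 135 = 11*t*(13*t + 4*k + 9) + (-10*k + 5*p + 15)*(13*t + 4*k + 9); both groups contain (13*t + 4*k + 9), giving (11*t - 10*k + 5*p + 15)*(13*t + 4*k + 9).

(11*t - 10*k + 5*p + 15)*(13*t + 4*k + 9)*(13*t + 5*k + 3*p + 10)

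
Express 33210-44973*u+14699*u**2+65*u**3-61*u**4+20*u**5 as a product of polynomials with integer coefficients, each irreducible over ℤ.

(4*u-5)*(5*u-9)*(u+9)*(u**2-9*u+82)

Testing divisors of the constant over divisors of the leading coefficient, u = 5/4 is a root, so (4*u-5) is a factor; dividing leaves 5*u**4-9*u**3+5*u**2+3681*u-6642.
Then u = 9/5 is a root, giving the factor (5*u-9) and quotient u**3+u+738.
Then u = -9 is a root, so (u+9) divides it; the quotient is u**2-9*u+82.
The quadratic u**2-9*u+82 has discriminant -247 < 0 and is irreducible over ℤ.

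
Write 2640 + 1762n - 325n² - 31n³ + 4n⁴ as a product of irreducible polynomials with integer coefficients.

Testing divisors of the constant over divisors of the leading coefficient, n = -8 is a root, so (n + 8) divides it; the quotient is 4n³ - 63n² + 179n + 330.
Next, n = 11 is a root, so (n - 11) is a factor; dividing leaves 4n² - 19n - 30.
The remaining quadratic factors as (n - 6)(4n + 5).

(4n + 5)(n + 8)(n - 11)(n - 6)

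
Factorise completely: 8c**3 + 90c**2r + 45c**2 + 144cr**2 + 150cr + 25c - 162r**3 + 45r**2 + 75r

(8c - 6r + 5)(c + 3r)(c + 9r + 5)

Group: c(8c**2 + 66cr + 45c - 54r**2 + 15r + 25) + 3r(8c**2 + 66cr + 45c - 54r**2 + 15r + 25); both groups contain (8c**2 + 66cr + 45c - 54r**2 + 15r + 25), so (c + 3r) is a factor with cofactor 8c**2 + 66cr + 45c - 54r**2 + 15r + 25.
The cofactor groups again: 8c**2 + 66cr + 45c - 54r**2 + 15r + 25 = 8c(c + 9r + 5) + (-6r + 5)(c + 9r + 5); both groups contain (c + 9r + 5), giving (8c - 6r + 5)(c + 9r + 5).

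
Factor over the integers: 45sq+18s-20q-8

(5q+2)(9s-4)

Group as (45sq+18s) + (-20q-8) = 9s(5q+2) - 4(5q+2).
Both groups share the factor (5q+2).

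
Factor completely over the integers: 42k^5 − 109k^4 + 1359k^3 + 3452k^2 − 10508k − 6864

(6k − 13)(7k + 4)(k + 3)(k^2 − 4k + 44)

By the rational root theorem, k = −4/7 is a root, so (7k + 4) is a factor; dividing leaves 6k^4 − 19k^3 + 205k^2 + 376k − 1716.
Next, k = −3 is a root, so (k + 3) divides it; the quotient is 6k^3 − 37k^2 + 316k − 572.
Then k = 13/6 is a root, giving the factor (6k − 13) and quotient k^2 − 4k + 44.
The quadratic k^2 − 4k + 44 has discriminant −160 < 0 and is irreducible over ℤ.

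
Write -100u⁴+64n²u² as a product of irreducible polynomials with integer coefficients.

4u²(4n+5u)(4n-5u)

Pull out the common factor 4u²; 16n²-25u² is a difference of squares.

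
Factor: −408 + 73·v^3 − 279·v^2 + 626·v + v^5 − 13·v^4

(v − 1)·(v − 4)·(v − 6)·(v^2 − 2·v + 17)

By the rational root theorem, v = 6 is a root, so (v − 6) is a factor; dividing leaves v^4 − 7·v^3 + 31·v^2 − 93·v + 68.
Next, v = 4 is a root, so (v − 4) divides it; the quotient is v^3 − 3·v^2 + 19·v − 17.
Continuing, v = 1 is a root, giving the factor (v − 1) and quotient v^2 − 2·v + 17.
The quadratic v^2 − 2·v + 17 has discriminant −64 < 0 and is irreducible over ℤ.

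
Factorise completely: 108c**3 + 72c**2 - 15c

Pull out the common factor 3c, then factor the remaining trinomial.

3c(6c + 5)(6c - 1)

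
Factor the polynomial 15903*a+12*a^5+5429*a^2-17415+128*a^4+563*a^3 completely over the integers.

(2*a+9)*(6*a-5)*(a+9)*(a^2-2*a+43)

By the rational root theorem, a = -9 is a root, giving the factor (a+9) and quotient 12*a^4+20*a^3+383*a^2+1982*a-1935.
Continuing, a = -9/2 is a root, so (2*a+9) divides it; the quotient is 6*a^3-17*a^2+268*a-215.
Next, a = 5/6 is a root, so (6*a-5) divides it; the quotient is a^2-2*a+43.
The quadratic a^2-2*a+43 has discriminant -168 < 0 and is irreducible over ℤ.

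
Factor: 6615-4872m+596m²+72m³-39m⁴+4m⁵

(4m-7)(m+5)(m-7)(m²-6m+27)

Testing divisors of the constant over divisors of the leading coefficient, m = 7/4 is a root, so (4m-7) is a factor; dividing leaves m⁴-8m³+4m²+156m-945.
Next, m = -5 is a root, giving the factor (m+5) and quotient m³-13m²+69m-189.
Next, m = 7 is a root, so (m-7) divides it; the quotient is m²-6m+27.
The quadratic m²-6m+27 has discriminant -72 < 0 and is irreducible over ℤ.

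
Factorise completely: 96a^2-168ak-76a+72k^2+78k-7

Group: 12a(8a-6k-7) + (-12k+1)(8a-6k-7); both groups contain (8a-6k-7).

(12a-12k+1)(8a-6k-7)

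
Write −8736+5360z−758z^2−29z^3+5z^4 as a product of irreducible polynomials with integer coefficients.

Among the possible rational roots, z = −13 is a root, so (z+13) divides it; the quotient is 5z^3−94z^2+464z−672.
Then z = 14/5 is a root, so (5z−14) divides it; the quotient is z^2−16z+48.
The remaining quadratic factors as (z−12)(z−4).

(5z−14)(z+13)(z−12)(z−4)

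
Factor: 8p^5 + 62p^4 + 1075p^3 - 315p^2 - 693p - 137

(2p + 1)(4p + 1)(p - 1)(p^2 + 8p + 137)

Among the possible rational roots, p = -1/4 is a root, giving the factor (4p + 1) and quotient 2p^4 + 15p^3 + 265p^2 - 145p - 137.
Continuing, p = -1/2 is a root, so (2p + 1) is a factor; dividing leaves p^3 + 7p^2 + 129p - 137.
Continuing, p = 1 is a root, giving the factor (p - 1) and quotient p^2 + 8p + 137.
The quadratic p^2 + 8p + 137 has discriminant -484 < 0 and is irreducible over ℤ.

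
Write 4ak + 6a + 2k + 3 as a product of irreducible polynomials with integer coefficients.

Group as (4ak + 6a) + (2k + 3) = 2a(2k + 3) + (2k + 3).
Both groups share the factor (2k + 3).

(2a + 1)(2k + 3)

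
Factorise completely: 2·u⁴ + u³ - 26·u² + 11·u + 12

By the rational root theorem, u = -4 is a root, so (u + 4) is a factor; dividing leaves 2·u³ - 7·u² + 2·u + 3.
Next, u = 3 is a root, so (u - 3) is a factor; dividing leaves 2·u² - u - 1.
The remaining quadratic factors as (2·u + 1)(u - 1).

(2·u + 1)·(u + 4)·(u - 1)·(u - 3)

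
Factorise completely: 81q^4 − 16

Difference of squares twice: with A = 3q and B = 2, A⁴ − B⁴ = (A² − B²)(A² + B²), and A² − B² factors again.

(3q + 2)(3q − 2)(9q^2 + 4)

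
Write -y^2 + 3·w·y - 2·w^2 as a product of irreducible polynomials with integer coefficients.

Group: -2·w·(w - y) + y·(w - y); both groups contain (w - y).

-(2·w - y)·(w - y)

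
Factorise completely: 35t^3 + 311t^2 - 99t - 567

Trying the rational-root candidates, t = -9/7 is a root, giving the factor (7t + 9) and quotient 5t^2 + 38t - 63.
The remaining quadratic factors as (t + 9)(5t - 7).

(5t - 7)(7t + 9)(t + 9)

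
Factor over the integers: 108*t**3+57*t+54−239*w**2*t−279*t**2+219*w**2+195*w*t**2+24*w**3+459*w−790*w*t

(3*w−4*t+9)*(w−9*t+6)*(8*w+3*t+1)

Group: 8*w*(3*w**2−31*w*t+27*w+36*t**2−105*t+54) + (3*t+1)*(3*w**2−31*w*t+27*w+36*t**2−105*t+54); both groups contain (3*w**2−31*w*t+27*w+36*t**2−105*t+54), so (8*w+3*t+1) is a factor with cofactor 3*w**2−31*w*t+27*w+36*t**2−105*t+54.
The cofactor groups again: 3*w**2−31*w*t+27*w+36*t**2−105*t+54 = 3*w*(w−9*t+6) + (−4*t+9)*(w−9*t+6); both groups contain (w−9*t+6), giving (3*w−4*t+9)*(w−9*t+6).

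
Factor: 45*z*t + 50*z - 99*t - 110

(5*z - 11)*(9*t + 10)

Group as (45*z*t + 50*z) + (-99*t - 110) = 5*z*(9*t + 10) - 11*(9*t + 10).
Both groups share the factor (9*t + 10).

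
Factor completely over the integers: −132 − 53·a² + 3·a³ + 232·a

(3·a − 2)·(a − 11)·(a − 6)

Among the possible rational roots, a = 6 is a root, giving the factor (a − 6) and quotient 3·a² − 35·a + 22.
The remaining quadratic factors as (3·a − 2)(a − 11).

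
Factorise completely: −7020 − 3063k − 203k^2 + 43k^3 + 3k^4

Testing divisors of the constant over divisors of the leading coefficient, k = −15 is a root, giving the factor (k + 15) and quotient 3k^3 − 2k^2 − 173k − 468.
Then k = −4 is a root, so (k + 4) divides it; the quotient is 3k^2 − 14k − 117.
The remaining quadratic factors as (3k + 13)(k − 9).

(3k + 13)(k + 15)(k + 4)(k − 9)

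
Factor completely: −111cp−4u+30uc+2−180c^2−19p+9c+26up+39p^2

(2u−12c+3p−1)(15c+13p−2)

Group: 15c(2u−12c+3p−1) + (13p−2)(2u−12c+3p−1); both groups contain (2u−12c+3p−1).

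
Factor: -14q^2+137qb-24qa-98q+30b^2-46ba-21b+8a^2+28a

-(14q+3b-4a)(q-10b+2a+7)

Group: -14q(q-10b+2a+7) + (-3b+4a)(q-10b+2a+7); both groups contain (q-10b+2a+7).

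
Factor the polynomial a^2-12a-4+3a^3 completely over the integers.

(3a+1)(a+2)(a-2)

Among the possible rational roots, a = -2 is a root, so (a+2) is a factor; dividing leaves 3a^2-5a-2.
The remaining quadratic factors as (a-2)(3a+1).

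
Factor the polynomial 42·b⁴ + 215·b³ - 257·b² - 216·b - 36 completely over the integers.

(2·b - 3)·(3·b + 1)·(7·b + 2)·(b + 6)

By the rational root theorem, b = 3/2 is a root, so (2·b - 3) divides it; the quotient is 21·b³ + 139·b² + 80·b + 12.
Next, b = -6 is a root, so (b + 6) is a factor; dividing leaves 21·b² + 13·b + 2.
The remaining quadratic factors as (7·b + 2)(3·b + 1).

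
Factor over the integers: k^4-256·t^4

(k)⁴ − (4·t)⁴ = ((k)² − (4·t)²)((k)² + (4·t)²); the first factor splits again, the second (k^2+16·t^2) is irreducible.

(k+4·t)·(k-4·t)·(k^2+16·t^2)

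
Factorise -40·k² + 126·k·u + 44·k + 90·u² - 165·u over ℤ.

Group: -4·k·(10·k + 6·u - 11) + 15·u·(10·k + 6·u - 11); both groups contain (10·k + 6·u - 11).

-(10·k + 6·u - 11)·(4·k - 15·u)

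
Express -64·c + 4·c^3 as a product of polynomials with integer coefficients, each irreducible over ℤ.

Factor out 4·c, leaving c^2 - 16, which is a difference of two squares.

4·c·(c + 4)·(c - 4)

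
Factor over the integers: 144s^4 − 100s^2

Every term has a factor of 4s^2. Then 36s^2 − 25 = (6s)² − (5)².

4s^2(6s + 5)(6s − 5)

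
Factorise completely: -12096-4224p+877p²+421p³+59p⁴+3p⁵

(3p+8)(p+9)(p-3)(p²+11p+56)

By the rational root theorem, p = -8/3 is a root, so (3p+8) divides it; the quotient is p⁴+17p³+95p²+39p-1512.
Next, p = -9 is a root, so (p+9) divides it; the quotient is p³+8p²+23p-168.
Continuing, p = 3 is a root, giving the factor (p-3) and quotient p²+11p+56.
The quadratic p²+11p+56 has discriminant -103 < 0 and is irreducible over ℤ.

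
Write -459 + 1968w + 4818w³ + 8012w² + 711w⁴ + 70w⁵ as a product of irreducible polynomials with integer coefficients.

Trying the rational-root candidates, w = -1/2 is a root, giving the factor (2w + 1) and quotient 35w⁴ + 338w³ + 2240w² + 2886w - 459.
Next, w = -9/5 is a root, so (5w + 9) is a factor; dividing leaves 7w³ + 55w² + 349w - 51.
Next, w = 1/7 is a root, so (7w - 1) is a factor; dividing leaves w² + 8w + 51.
The quadratic w² + 8w + 51 has discriminant -140 < 0 and is irreducible over ℤ.

(2w + 1)(5w + 9)(7w - 1)(w² + 8w + 51)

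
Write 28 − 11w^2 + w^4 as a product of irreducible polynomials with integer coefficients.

Substitute u = w^2 to get a quadratic in u, then factor.
w^2 − 7 is irreducible over ℤ (7 is not a perfect square).
w^2 − 4 is a difference of squares.

(w + 2)(w − 2)(w^2 − 7)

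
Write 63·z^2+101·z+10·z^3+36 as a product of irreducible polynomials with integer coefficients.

Testing divisors of the constant over divisors of the leading coefficient, z = −9/5 is a root, giving the factor (5·z+9) and quotient 2·z^2+9·z+4.
The remaining quadratic factors as (z+4)(2·z+1).

(2·z+1)·(5·z+9)·(z+4)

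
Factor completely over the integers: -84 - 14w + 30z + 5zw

(5z - 14)(w + 6)

Group as (5zw + 30z) + (-14w - 84) = 5z(w + 6) - 14(w + 6).
Both groups share the factor (w + 6).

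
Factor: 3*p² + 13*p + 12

(3*p + 4)*(p + 3)

Need a pair with product 3·12 = 36 and sum 13: that's 4 and 9.
Split the middle term: 3*p² + 4*p + 9*p + 12 = p*(3*p + 4) + 3*(3*p + 4).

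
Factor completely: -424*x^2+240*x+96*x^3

Pull out the common factor 8*x, then factor the remaining trinomial.

8*x*(3*x-2)*(4*x-15)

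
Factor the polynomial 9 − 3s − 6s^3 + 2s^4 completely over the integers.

Group as (2s^4 − 3s) + (−6s^3 + 9) = s(2s^3 − 3) − 3(2s^3 − 3).
Both groups share the factor (2s^3 − 3).

(s − 3)(2s^3 − 3)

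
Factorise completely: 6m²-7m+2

Need a pair with product 6·2 = 12 and sum -7: that's -3 and -4.
Split the middle term: 6m²-3m - 4m+2 = 3m(2m-1) - 2(2m-1).

(2m-1)(3m-2)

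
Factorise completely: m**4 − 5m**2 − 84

Substitute u = m**2 to get a quadratic in u, then factor.
m**2 − 12 is irreducible over ℤ (12 is not a perfect square).
m**2 + 7 is irreducible over ℤ (always positive, so no real roots).

(m**2 + 7)(m**2 − 12)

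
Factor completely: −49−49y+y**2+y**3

(y+1)(y+7)(y−7)

By the rational root theorem, y = 7 is a root, so (y−7) divides it; the quotient is y**2+8y+7.
The remaining quadratic factors as (y+7)(y+1).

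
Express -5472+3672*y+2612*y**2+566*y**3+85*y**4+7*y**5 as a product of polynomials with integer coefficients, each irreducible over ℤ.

Testing divisors of the constant over divisors of the leading coefficient, y = -6 is a root, giving the factor (y+6) and quotient 7*y**4+43*y**3+308*y**2+764*y-912.
Next, y = 6/7 is a root, so (7*y-6) is a factor; dividing leaves y**3+7*y**2+50*y+152.
Then y = -4 is a root, so (y+4) divides it; the quotient is y**2+3*y+38.
The quadratic y**2+3*y+38 has discriminant -143 < 0 and is irreducible over ℤ.

(7*y-6)*(y+4)*(y+6)*(y**2+3*y+38)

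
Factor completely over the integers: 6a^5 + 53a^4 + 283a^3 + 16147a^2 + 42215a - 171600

(6a - 13)(a + 15)(a + 5)(a^2 - 9a + 176)

By the rational root theorem, a = 13/6 is a root, giving the factor (6a - 13) and quotient a^4 + 11a^3 + 71a^2 + 2845a + 13200.
Continuing, a = -15 is a root, so (a + 15) is a factor; dividing leaves a^3 - 4a^2 + 131a + 880.
Continuing, a = -5 is a root, so (a + 5) is a factor; dividing leaves a^2 - 9a + 176.
The quadratic a^2 - 9a + 176 has discriminant -623 < 0 and is irreducible over ℤ.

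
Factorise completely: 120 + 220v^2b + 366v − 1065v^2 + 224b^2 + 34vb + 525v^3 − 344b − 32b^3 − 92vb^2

Group: 5v(105v^2 + 86vb − 234v + 16b^2 − 104b + 120) + (−2b + 1)(105v^2 + 86vb − 234v + 16b^2 − 104b + 120); both groups contain (105v^2 + 86vb − 234v + 16b^2 − 104b + 120), so (5v − 2b + 1) is a factor with cofactor 105v^2 + 86vb − 234v + 16b^2 − 104b + 120.
The cofactor groups again: 105v^2 + 86vb − 234v + 16b^2 − 104b + 120 = 7v(15v + 8b − 12) + (2b − 10)(15v + 8b − 12); both groups contain (15v + 8b − 12), giving (7v + 2b − 10)(15v + 8b − 12).

(5v − 2b + 1)(7v + 2b − 10)(15v + 8b − 12)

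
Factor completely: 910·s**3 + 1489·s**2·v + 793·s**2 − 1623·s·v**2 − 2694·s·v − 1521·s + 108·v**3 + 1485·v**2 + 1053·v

(13·s − 9·v)·(14·s − v − 13)·(5·s + 12·v + 9)

Group: 14·s·(65·s**2 + 111·s·v + 117·s − 108·v**2 − 81·v) + (−v − 13)·(65·s**2 + 111·s·v + 117·s − 108·v**2 − 81·v); both groups contain (65·s**2 + 111·s·v + 117·s − 108·v**2 − 81·v), so (14·s − v − 13) is a factor with cofactor 65·s**2 + 111·s·v + 117·s − 108·v**2 − 81·v.
The cofactor groups again: 65·s**2 + 111·s·v + 117·s − 108·v**2 − 81·v = 13·s·(5·s + 12·v + 9) − 9·v·(5·s + 12·v + 9); both groups contain (5·s + 12·v + 9), giving (13·s − 9·v)·(5·s + 12·v + 9).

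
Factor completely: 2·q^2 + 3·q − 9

Need a pair with product 2·(−9) = −18 and sum 3: that's 6 and −3.
Split the middle term: 2·q^2 + 6·q − 3·q − 9 = 2·q·(q + 3) − 3·(q + 3).

(2·q − 3)·(q + 3)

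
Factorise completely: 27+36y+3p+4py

Group as (4py+3p) + (36y+27) = p(4y+3) + 9(4y+3).
Both groups share the factor (4y+3).

(4y+3)(p+9)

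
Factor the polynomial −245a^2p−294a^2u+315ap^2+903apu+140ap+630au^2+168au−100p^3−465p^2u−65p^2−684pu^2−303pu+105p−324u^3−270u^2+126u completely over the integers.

Group: 5p(−49a^2+63ap+105au+28a−20p^2−69pu−13p−54u^2−45u+21) + 6u(−49a^2+63ap+105au+28a−20p^2−69pu−13p−54u^2−45u+21); both groups contain (−49a^2+63ap+105au+28a−20p^2−69pu−13p−54u^2−45u+21), so (5p+6u) is a factor with cofactor −49a^2+63ap+105au+28a−20p^2−69pu−13p−54u^2−45u+21.
The cofactor groups again: −49a^2+63ap+105au+28a−20p^2−69pu−13p−54u^2−45u+21 = −7a(7a−4p−9u+3) + (5p+6u+7)(7a−4p−9u+3); both groups contain (7a−4p−9u+3), giving −(7a−5p−6u−7)(7a−4p−9u+3).

−(5p+6u)(7a−4p−9u+3)(7a−5p−6u−7)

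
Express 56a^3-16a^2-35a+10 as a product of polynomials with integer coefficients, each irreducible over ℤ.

(7a-2)(8a^2-5)

Group as (56a^3-35a) + (-16a^2+10) = 7a(8a^2-5) - 2(8a^2-5).
Both groups share the factor (8a^2-5).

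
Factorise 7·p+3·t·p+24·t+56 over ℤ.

Group as (3·t·p+24·t) + (7·p+56) = 3·t·(p+8) + 7·(p+8).
Both groups share the factor (p+8).

(3·t+7)·(p+8)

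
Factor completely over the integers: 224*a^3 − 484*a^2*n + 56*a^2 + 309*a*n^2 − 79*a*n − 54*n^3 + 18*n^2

(4*a − 3*n + 1)*(7*a − 2*n)*(8*a − 9*n)

Group: 7*a*(32*a^2 − 60*a*n + 8*a + 27*n^2 − 9*n) − 2*n*(32*a^2 − 60*a*n + 8*a + 27*n^2 − 9*n); both groups contain (32*a^2 − 60*a*n + 8*a + 27*n^2 − 9*n), so (7*a − 2*n) is a factor with cofactor 32*a^2 − 60*a*n + 8*a + 27*n^2 − 9*n.
The cofactor groups again: 32*a^2 − 60*a*n + 8*a + 27*n^2 − 9*n = 4*a*(8*a − 9*n) + (−3*n + 1)*(8*a − 9*n); both groups contain (8*a − 9*n), giving (4*a − 3*n + 1)*(8*a − 9*n).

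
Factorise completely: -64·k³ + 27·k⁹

k³·(3·k² - 4)·(9·k⁴ + 12·k² + 16)

Factor out k³ first: what remains is 27·k⁶ - 64.
Recognize a difference of cubes with the parts 3·k² and 4.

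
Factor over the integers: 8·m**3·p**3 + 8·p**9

8·p**3·(m + p**2)·(m**2 - m·p**2 + p**4)

Pull out the common factor 8·p**3, leaving m**3 + p**6.
Recognize a sum of cubes with the parts p**2 and m.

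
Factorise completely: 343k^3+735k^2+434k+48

Trying the rational-root candidates, k = -1/7 is a root, giving the factor (7k+1) and quotient 49k^2+98k+48.
The remaining quadratic factors as (7k+6)(7k+8).

(7k+1)(7k+6)(7k+8)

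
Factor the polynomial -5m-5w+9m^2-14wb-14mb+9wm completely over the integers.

Group: 9m(w+m) + (-14b-5)(w+m); both groups contain (w+m).

(9m-14b-5)(w+m)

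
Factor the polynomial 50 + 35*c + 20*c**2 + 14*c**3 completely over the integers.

Group as (14*c**3 + 35*c) + (20*c**2 + 50) = 7*c*(2*c**2 + 5) + 10*(2*c**2 + 5).
Both groups share the factor (2*c**2 + 5).

(7*c + 10)*(2*c**2 + 5)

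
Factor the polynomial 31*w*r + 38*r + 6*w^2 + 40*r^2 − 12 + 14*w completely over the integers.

(2*w + 5*r + 6)*(3*w + 8*r − 2)

Group: 2*w*(3*w + 8*r − 2) + (5*r + 6)*(3*w + 8*r − 2); both groups contain (3*w + 8*r − 2).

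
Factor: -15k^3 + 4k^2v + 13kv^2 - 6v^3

Group: k(-15k^2 + 19kv - 6v^2) + v(-15k^2 + 19kv - 6v^2); both groups contain (-15k^2 + 19kv - 6v^2), so (k + v) is a factor with cofactor -15k^2 + 19kv - 6v^2.
The cofactor groups again: -15k^2 + 19kv - 6v^2 = -3k(5k - 3v) + 2v(5k - 3v); both groups contain (5k - 3v), giving -(3k - 2v)(5k - 3v).

-(3k - 2v)(5k - 3v)(k + v)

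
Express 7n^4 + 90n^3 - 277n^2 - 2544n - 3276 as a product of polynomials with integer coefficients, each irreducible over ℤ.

Testing divisors of the constant over divisors of the leading coefficient, n = -14 is a root, so (n + 14) divides it; the quotient is 7n^3 - 8n^2 - 165n - 234.
Then n = 6 is a root, giving the factor (n - 6) and quotient 7n^2 + 34n + 39.
The remaining quadratic factors as (7n + 13)(n + 3).

(7n + 13)(n + 14)(n + 3)(n - 6)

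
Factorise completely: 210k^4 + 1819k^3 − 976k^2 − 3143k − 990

(5k + 2)(6k + 5)(7k − 11)(k + 9)

Among the possible rational roots, k = −2/5 is a root, giving the factor (5k + 2) and quotient 42k^3 + 347k^2 − 334k − 495.
Next, k = −5/6 is a root, so (6k + 5) divides it; the quotient is 7k^2 + 52k − 99.
The remaining quadratic factors as (7k − 11)(k + 9).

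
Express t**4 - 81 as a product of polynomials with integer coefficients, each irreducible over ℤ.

(t + 3)(t - 3)(t**2 + 9)

(t)⁴ − (3)⁴ = ((t)² − (3)²)((t)² + (3)²); the first factor splits again, the second (t**2 + 9) is irreducible.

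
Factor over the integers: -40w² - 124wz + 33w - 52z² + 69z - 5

-(5w + 13z - 1)(8w + 4z - 5)

Group: -8w(5w + 13z - 1) + (-4z + 5)(5w + 13z - 1); both groups contain (5w + 13z - 1).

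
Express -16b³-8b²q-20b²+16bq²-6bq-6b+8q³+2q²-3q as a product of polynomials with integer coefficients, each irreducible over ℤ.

Group: 4b(-4b²+2bq-2b+2q²-q) + (4q+3)(-4b²+2bq-2b+2q²-q); both groups contain (-4b²+2bq-2b+2q²-q), so (4b+4q+3) is a factor with cofactor -4b²+2bq-2b+2q²-q.
The cofactor groups again: -4b²+2bq-2b+2q²-q = -2b(2b+q) + (2q-1)(2b+q); both groups contain (2b+q), giving -(2b-2q+1)(2b+q).

-(2b+q)(2b-2q+1)(4b+4q+3)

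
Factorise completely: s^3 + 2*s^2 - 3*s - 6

Group as (s^3 - 3*s) + (2*s^2 - 6) = s*(s^2 - 3) + 2*(s^2 - 3).
Both groups share the factor (s^2 - 3).

(s + 2)*(s^2 - 3)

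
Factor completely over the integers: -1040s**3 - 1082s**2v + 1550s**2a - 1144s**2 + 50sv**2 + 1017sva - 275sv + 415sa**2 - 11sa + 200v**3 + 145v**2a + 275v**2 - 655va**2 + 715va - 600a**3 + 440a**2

Group: 10s(-104s**2 - 25sv - sa + 25v**2 + 65va + 40a**2) + (8v - 15a + 11)(-104s**2 - 25sv - sa + 25v**2 + 65va + 40a**2); both groups contain (-104s**2 - 25sv - sa + 25v**2 + 65va + 40a**2), so (10s + 8v - 15a + 11) is a factor with cofactor -104s**2 - 25sv - sa + 25v**2 + 65va + 40a**2.
The cofactor groups again: -104s**2 - 25sv - sa + 25v**2 + 65va + 40a**2 = -8s(13s - 5v - 8a) + (-5v - 5a)(13s - 5v - 8a); both groups contain (13s - 5v - 8a), giving -(8s + 5v + 5a)(13s - 5v - 8a).

-(10s + 8v - 15a + 11)(13s - 5v - 8a)(8s + 5v + 5a)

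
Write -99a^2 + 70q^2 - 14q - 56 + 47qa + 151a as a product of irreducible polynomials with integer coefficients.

(10q - 9a + 8)(7q + 11a - 7)

Group: 7q(10q - 9a + 8) + (11a - 7)(10q - 9a + 8); both groups contain (10q - 9a + 8).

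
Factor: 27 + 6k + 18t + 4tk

(2k + 9)(2t + 3)

Group as (4tk + 18t) + (6k + 27) = 2t(2k + 9) + 3(2k + 9).
Both groups share the factor (2k + 9).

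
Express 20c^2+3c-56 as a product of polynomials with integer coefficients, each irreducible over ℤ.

(4c+7)(5c-8)

Need a pair with product 20·(-56) = -1120 and sum 3: that's 35 and -32.
Split the middle term: 20c^2+35c - 32c-56 = 5c(4c+7) - 8(4c+7).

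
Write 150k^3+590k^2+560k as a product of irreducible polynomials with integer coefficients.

10k(3k+7)(5k+8)

Pull out the common factor 10k, then factor the remaining trinomial.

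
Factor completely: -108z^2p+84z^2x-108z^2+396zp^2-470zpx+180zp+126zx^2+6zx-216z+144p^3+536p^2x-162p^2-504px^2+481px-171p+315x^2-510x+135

-(2z-8p+5)(6z+2p+9x-3)(9p-7x+9)

Group: 6z(-18zp+14zx-18z+72p^2-56px+27p+35x-45) + (2p+9x-3)(-18zp+14zx-18z+72p^2-56px+27p+35x-45); both groups contain (-18zp+14zx-18z+72p^2-56px+27p+35x-45), so (6z+2p+9x-3) is a factor with cofactor -18zp+14zx-18z+72p^2-56px+27p+35x-45.
The cofactor groups again: -18zp+14zx-18z+72p^2-56px+27p+35x-45 = -9p(2z-8p+5) + (7x-9)(2z-8p+5); both groups contain (2z-8p+5), giving -(9p-7x+9)(2z-8p+5).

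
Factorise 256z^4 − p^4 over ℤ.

(4z − p)(4z + p)(16z^2 + p^2)

Difference of squares twice: with A = 4z and B = p, A⁴ − B⁴ = (A² − B²)(A² + B²), and A² − B² factors again.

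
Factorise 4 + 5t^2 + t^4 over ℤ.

Substitute u = t^2 to get a quadratic in u, then factor.
t^2 + 1 is irreducible over ℤ (sum of squares).
t^2 + 4 is irreducible over ℤ (sum of squares).

(t^2 + 1)(t^2 + 4)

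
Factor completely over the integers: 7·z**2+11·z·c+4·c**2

(7·z+4·c)·(z+c)

Group: 7·z·(z+c) + 4·c·(z+c); both groups contain (z+c).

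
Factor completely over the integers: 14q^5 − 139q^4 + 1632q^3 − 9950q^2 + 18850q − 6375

Testing divisors of the constant over divisors of the leading coefficient, q = 3/7 is a root, so (7q − 3) is a factor; dividing leaves 2q^4 − 19q^3 + 225q^2 − 1325q + 2125.
Then q = 5 is a root, so (q − 5) divides it; the quotient is 2q^3 − 9q^2 + 180q − 425.
Next, q = 5/2 is a root, so (2q − 5) is a factor; dividing leaves q^2 − 2q + 85.
The quadratic q^2 − 2q + 85 has discriminant −336 < 0 and is irreducible over ℤ.

(2q − 5)(7q − 3)(q − 5)(q^2 − 2q + 85)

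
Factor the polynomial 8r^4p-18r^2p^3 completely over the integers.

2pr^2(2r-3p)(2r+3p)

Pull out the common factor 2r^2p; 4r^2-9p^2 is a difference of squares.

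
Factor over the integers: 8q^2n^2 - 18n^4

2n^2(2q - 3n)(2q + 3n)

Every term has a factor of 2n^2. Then 4q^2 - 9n^2 = (2q)² − (3n)².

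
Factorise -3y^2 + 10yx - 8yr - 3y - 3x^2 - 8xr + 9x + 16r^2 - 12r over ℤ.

-(3y - x - 4r + 3)(y - 3x + 4r)

Group: -y(3y - x - 4r + 3) + (3x - 4r)(3y - x - 4r + 3); both groups contain (3y - x - 4r + 3).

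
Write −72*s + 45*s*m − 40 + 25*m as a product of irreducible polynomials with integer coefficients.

Group as (45*s*m − 72*s) + (25*m − 40) = 9*s*(5*m − 8) + 5*(5*m − 8).
Both groups share the factor (5*m − 8).

(5*m − 8)*(9*s + 5)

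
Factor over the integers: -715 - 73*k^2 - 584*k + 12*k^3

Testing divisors of the constant over divisors of the leading coefficient, k = -5/3 is a root, giving the factor (3*k + 5) and quotient 4*k^2 - 31*k - 143.
The remaining quadratic factors as (4*k + 13)(k - 11).

(3*k + 5)*(4*k + 13)*(k - 11)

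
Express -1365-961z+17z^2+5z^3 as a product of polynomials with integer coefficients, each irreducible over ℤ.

(5z+7)(z+15)(z-13)

Trying the rational-root candidates, z = 13 is a root, so (z-13) is a factor; dividing leaves 5z^2+82z+105.
The remaining quadratic factors as (z+15)(5z+7).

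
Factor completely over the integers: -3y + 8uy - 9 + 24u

(8u - 3)(y + 3)

Group as (8uy + 24u) + (-3y - 9) = 8u(y + 3) - 3(y + 3).
Both groups share the factor (y + 3).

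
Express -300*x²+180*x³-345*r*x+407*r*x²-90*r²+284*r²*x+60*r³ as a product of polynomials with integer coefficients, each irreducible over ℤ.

Group: 3*r*(20*r²+68*r*x-30*r+45*x²-75*x) + 4*x*(20*r²+68*r*x-30*r+45*x²-75*x); both groups contain (20*r²+68*r*x-30*r+45*x²-75*x), so (3*r+4*x) is a factor with cofactor 20*r²+68*r*x-30*r+45*x²-75*x.
The cofactor groups again: 20*r²+68*r*x-30*r+45*x²-75*x = 10*r*(2*r+5*x) + (9*x-15)*(2*r+5*x); both groups contain (2*r+5*x), giving (10*r+9*x-15)*(2*r+5*x).

(10*r+9*x-15)*(2*r+5*x)*(3*r+4*x)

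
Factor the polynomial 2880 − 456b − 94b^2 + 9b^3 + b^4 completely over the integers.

Trying the rational-root candidates, b = 5 is a root, giving the factor (b − 5) and quotient b^3 + 14b^2 − 24b − 576.
Continuing, b = −12 is a root, so (b + 12) divides it; the quotient is b^2 + 2b − 48.
The remaining quadratic factors as (b + 8)(b − 6).

(b + 12)(b + 8)(b − 5)(b − 6)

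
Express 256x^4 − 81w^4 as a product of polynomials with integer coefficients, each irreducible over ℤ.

(4x)⁴ − (3w)⁴ = ((4x)² − (3w)²)((4x)² + (3w)²); the first factor splits again, the second (16x^2 + 9w^2) is irreducible.

(4x − 3w)(4x + 3w)(16x^2 + 9w^2)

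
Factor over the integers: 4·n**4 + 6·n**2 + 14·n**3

Pull out the common factor 2·n**2, then factor the remaining trinomial.

2·n**2·(2·n + 1)·(n + 3)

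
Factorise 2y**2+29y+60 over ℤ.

(2y+5)(y+12)

Need a pair with product 2·60 = 120 and sum 29: that's 24 and 5.
Split the middle term: 2y**2+24y + 5y+60 = 2y(y+12) + 5(y+12).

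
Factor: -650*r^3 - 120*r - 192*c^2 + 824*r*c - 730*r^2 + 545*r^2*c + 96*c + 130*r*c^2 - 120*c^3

-(5*r - 4*c)*(10*r - 5*c + 2)*(13*r + 6*c + 12)

Group: 5*r*(-130*r^2 + 5*r*c - 146*r + 30*c^2 + 48*c - 24) - 4*c*(-130*r^2 + 5*r*c - 146*r + 30*c^2 + 48*c - 24); both groups contain (-130*r^2 + 5*r*c - 146*r + 30*c^2 + 48*c - 24), so (5*r - 4*c) is a factor with cofactor -130*r^2 + 5*r*c - 146*r + 30*c^2 + 48*c - 24.
The cofactor groups again: -130*r^2 + 5*r*c - 146*r + 30*c^2 + 48*c - 24 = -13*r*(10*r - 5*c + 2) + (-6*c - 12)*(10*r - 5*c + 2); both groups contain (10*r - 5*c + 2), giving -(13*r + 6*c + 12)*(10*r - 5*c + 2).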